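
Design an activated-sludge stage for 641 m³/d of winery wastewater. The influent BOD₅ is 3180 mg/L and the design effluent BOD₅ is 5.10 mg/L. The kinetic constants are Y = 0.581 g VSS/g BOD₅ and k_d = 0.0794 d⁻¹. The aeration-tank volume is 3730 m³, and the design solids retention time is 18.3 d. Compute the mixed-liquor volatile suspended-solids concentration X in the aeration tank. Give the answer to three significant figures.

From V·X·(1 + k_d·θ_c) = Y·Q·(S₀ − S)·θ_c: X = 0.581 × 641 × (3180 − 5.10) × 18.3 / [3730 × (1 + 0.0794 × 18.3)] = 2365 mg/L.

X ≈ 2360 mg/L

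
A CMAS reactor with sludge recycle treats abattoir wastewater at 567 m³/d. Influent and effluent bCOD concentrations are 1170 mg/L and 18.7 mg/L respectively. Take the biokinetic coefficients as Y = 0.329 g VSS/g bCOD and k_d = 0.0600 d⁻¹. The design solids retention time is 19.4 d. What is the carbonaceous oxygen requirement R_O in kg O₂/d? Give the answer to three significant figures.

R_O ≈ 512 kg O₂/d

Observed yield with endogenous decay: Y_obs = Y / (1 + k_d·θ_c) = 0.329 / (1 + 0.0600 × 19.4) = 0.329 / 2.164 = 0.1520 g VSS/g bCOD.
ΔS = 1170 − 18.7 = 1151 mg/L, so the substrate removal rate is 567 × 1151/1000 = 652.8 kg bCOD/d.
Net sludge production P_X = 0.1520 × 652.8 = 99.25 kg VSS/d.
R_O = Q·ΔS − 1.42 P_X = 652.8 − 140.9 = 511.9 kg O₂/d.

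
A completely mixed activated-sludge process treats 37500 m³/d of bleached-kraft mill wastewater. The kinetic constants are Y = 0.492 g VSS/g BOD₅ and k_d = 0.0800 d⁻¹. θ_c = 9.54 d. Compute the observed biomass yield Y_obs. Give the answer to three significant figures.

The observed yield is Y_obs = Y/(1 + k_d·θ_c) = 0.492 / (1 + 0.0800 × 9.54) = 0.492 / 1.763 = 0.2790 g VSS per g BOD₅ removed.

Y_obs ≈ 0.279 g VSS/g BOD₅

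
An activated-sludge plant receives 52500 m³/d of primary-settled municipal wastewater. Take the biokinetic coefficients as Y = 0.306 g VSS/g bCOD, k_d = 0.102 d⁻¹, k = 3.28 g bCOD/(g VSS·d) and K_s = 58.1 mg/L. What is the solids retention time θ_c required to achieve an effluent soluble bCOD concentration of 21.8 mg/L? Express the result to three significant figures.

θ_c ≈ 5.82 d

From 1/θ_c = Y·k·S/(K_s + S) − k_d: Y·k·S/(K_s+S) = 0.306 × 3.28 × 21.8 / (58.1 + 21.8) = 0.2738 d⁻¹.
θ_c = 1/(μ − k_d) = 1/(0.2738 − 0.102) = 1/0.1718 = 5.819 d.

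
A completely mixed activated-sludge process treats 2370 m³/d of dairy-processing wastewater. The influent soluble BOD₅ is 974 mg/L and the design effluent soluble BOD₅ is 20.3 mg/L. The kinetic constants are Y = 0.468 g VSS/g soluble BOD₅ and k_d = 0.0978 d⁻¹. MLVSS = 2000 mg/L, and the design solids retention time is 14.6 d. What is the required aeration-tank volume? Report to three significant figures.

V ≈ 3180 m³

Steady-state biomass mass balance: V·X·(1 + k_d·θ_c) = Y·Q·(S₀ − S)·θ_c, so V = 0.468 × 2370 × (974 − 20.3) × 14.6 / [2000 × (1 + 0.0978 × 14.6)] = 1.54×10^7 / 4856 = 3181 m³.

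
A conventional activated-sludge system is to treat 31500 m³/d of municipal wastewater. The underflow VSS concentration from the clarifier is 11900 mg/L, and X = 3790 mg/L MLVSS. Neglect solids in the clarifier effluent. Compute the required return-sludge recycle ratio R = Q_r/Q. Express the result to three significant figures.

R = Q_r/Q = X/(X_r − X) = 3790 / (11900 − 3790) = 0.4673.

R ≈ 0.467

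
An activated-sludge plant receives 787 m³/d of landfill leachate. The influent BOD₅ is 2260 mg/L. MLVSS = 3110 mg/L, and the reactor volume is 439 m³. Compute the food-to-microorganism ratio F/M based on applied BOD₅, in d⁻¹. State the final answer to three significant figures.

F/M ≈ 1.30 d⁻¹

Food-to-microorganism ratio F/M = Q S₀ / (V X) = 787 × 2260 / (439.0 × 3110) = 1.303 d⁻¹.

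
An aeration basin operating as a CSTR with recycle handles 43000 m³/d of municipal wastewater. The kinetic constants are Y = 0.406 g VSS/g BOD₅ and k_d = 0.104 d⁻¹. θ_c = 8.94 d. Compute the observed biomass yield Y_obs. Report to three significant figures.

Observed yield with endogenous decay: Y_obs = Y / (1 + k_d·θ_c) = 0.406 / (1 + 0.104 × 8.94) = 0.406 / 1.930 = 0.2104 g VSS/g BOD₅.

Y_obs ≈ 0.210 g VSS/g BOD₅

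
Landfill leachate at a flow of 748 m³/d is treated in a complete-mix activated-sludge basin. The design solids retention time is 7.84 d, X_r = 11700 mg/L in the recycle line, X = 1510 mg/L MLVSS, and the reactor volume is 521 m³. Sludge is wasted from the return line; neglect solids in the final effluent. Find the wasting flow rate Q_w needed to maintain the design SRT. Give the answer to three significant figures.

Q_w = (V·X)/(θ_c X_r) = 521.0 × 1510 / (7.84 × 11700) = 8.577 m³/d.

Q_w ≈ 8.58 m³/d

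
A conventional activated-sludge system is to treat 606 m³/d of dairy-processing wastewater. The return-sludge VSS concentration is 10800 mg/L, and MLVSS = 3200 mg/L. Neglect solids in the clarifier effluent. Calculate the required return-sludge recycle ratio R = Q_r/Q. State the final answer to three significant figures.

R ≈ 0.421

Solids balance on the clarifier gives (1+R)X = R·X_r, so R = X/(X_r − X) = 3200 / (10800 − 3200) = 0.4211.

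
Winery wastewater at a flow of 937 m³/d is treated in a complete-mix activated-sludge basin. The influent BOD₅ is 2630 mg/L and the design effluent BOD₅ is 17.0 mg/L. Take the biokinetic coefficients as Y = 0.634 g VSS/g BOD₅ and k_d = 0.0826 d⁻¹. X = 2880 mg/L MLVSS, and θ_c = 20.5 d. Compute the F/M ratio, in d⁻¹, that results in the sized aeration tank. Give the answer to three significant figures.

F/M ≈ 0.209 d⁻¹

Rearranging the biomass balance for a CMAS with decay, V = Y·Q·ΔS·θ_c / [X·(1+k_d θ_c)] = 0.634 × 937 × (2630 − 17.0) × 20.5 / [2880 × (1 + 0.0826 × 20.5)] = 3.18×10^7 / 7757 = 4102 m³.
Food-to-microorganism ratio F/M = Q S₀ / (V X) = 937 × 2630 / (4102 × 2880) = 0.2086 d⁻¹.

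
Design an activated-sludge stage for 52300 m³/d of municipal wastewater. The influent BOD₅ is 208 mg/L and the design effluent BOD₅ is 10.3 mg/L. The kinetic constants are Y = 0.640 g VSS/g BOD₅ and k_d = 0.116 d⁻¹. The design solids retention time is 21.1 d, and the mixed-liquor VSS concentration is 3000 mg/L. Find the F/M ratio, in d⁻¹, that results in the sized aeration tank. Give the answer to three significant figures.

Rearranging the biomass balance for a CMAS with decay, V = Y·Q·ΔS·θ_c / [X·(1+k_d θ_c)] = 0.640 × 52300 × (208 − 10.3) × 21.1 / [3000 × (1 + 0.116 × 21.1)] = 1.4×10^8 / 10343 = 13500 m³.
F/M = applied load / biomass = Q·S₀/(V·X) = 52300 × 208 / (13500 × 3000) = 0.2686 d⁻¹.

F/M ≈ 0.269 d⁻¹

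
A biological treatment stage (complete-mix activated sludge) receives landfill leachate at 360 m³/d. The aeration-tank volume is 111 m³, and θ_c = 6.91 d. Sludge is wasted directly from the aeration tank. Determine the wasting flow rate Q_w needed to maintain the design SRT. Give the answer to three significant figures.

Q_w ≈ 16.1 m³/d

Wasting from the aeration tank: Q_w = V / θ_c = 111.0 / 6.91 = 16.06 m³/d.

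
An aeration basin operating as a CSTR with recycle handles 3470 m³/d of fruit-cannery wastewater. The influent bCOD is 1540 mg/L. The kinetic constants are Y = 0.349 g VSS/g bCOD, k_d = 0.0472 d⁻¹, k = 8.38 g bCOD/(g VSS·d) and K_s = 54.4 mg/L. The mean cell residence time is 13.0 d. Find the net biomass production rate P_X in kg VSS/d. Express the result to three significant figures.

Effluent substrate depends only on kinetics and SRT: S = K_s(1 + k_d θ_c) / [θ_c(Yk − k_d) − 1] = 54.4 × (1 + 0.0472 × 13.0) / [13.0 × (0.349 × 8.38 − 0.0472) − 1] = 87.78 / 36.41 = 2.411 mg/L.
Correct the yield for decay: Y_obs = Y/(1 + k_d θ_c) = 0.349 / (1 + 0.0472 × 13.0) = 0.349 / 1.614 = 0.2163.
Q·(S₀ − S) = 3470 × (1540 − 2.41) × 10⁻³ = 5335 kg/d removed.
So the net sludge growth is P_X = 0.2163 × 5335 = 1154 kg VSS/d.

P_X ≈ 1150 kg VSS/d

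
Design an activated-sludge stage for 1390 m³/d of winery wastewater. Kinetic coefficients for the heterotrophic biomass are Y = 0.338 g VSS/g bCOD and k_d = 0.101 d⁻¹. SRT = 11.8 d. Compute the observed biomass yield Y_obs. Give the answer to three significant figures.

Y_obs ≈ 0.154 g VSS/g bCOD

Observed yield with endogenous decay: Y_obs = Y / (1 + k_d·θ_c) = 0.338 / (1 + 0.101 × 11.8) = 0.338 / 2.192 = 0.1542 g VSS/g bCOD.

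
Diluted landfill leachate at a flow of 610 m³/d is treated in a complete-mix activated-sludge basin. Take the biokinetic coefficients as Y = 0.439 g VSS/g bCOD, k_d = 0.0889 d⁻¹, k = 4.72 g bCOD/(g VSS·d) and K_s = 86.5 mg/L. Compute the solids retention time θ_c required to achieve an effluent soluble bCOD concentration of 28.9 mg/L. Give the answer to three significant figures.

From 1/θ_c = Y·k·S/(K_s + S) − k_d: Y·k·S/(K_s+S) = 0.439 × 4.72 × 28.9 / (86.5 + 28.9) = 0.5189 d⁻¹.
1/θ_c = 0.5189 − 0.0889 = 0.4300 d⁻¹, so θ_c = 2.325 d.

θ_c ≈ 2.33 d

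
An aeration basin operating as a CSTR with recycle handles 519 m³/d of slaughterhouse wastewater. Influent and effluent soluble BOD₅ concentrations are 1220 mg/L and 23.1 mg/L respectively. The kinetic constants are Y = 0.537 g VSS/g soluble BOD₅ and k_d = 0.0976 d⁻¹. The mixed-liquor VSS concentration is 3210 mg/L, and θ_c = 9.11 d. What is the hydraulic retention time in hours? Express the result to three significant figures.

Steady-state biomass mass balance: V·X·(1 + k_d·θ_c) = Y·Q·(S₀ − S)·θ_c, so V = 0.537 × 519 × (1220 − 23.1) × 9.11 / [3210 × (1 + 0.0976 × 9.11)] = 3.04×10^6 / 6064 = 501.1 m³.
Hydraulic retention time τ = V/Q = 501.1 / 519 = 0.9656 d = 23.17 h.

τ ≈ 23.2 h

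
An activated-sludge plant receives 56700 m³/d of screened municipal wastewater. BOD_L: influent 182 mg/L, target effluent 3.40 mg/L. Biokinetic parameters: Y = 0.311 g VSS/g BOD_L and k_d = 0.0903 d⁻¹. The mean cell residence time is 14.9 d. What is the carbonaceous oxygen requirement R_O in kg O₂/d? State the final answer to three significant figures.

R_O ≈ 8220 kg O₂/d

Observed yield with endogenous decay: Y_obs = Y / (1 + k_d·θ_c) = 0.311 / (1 + 0.0903 × 14.9) = 0.311 / 2.345 = 0.1326 g VSS/g BOD_L.
Mass of BOD_L removed per day: Q(S₀ − S) = 56700 × 178.6 g/m³ = 10127 kg/d.
Biomass synthesised: P_X = Y_obs × 10127 = 1343 kg VSS/d.
R_O = Q·(S₀ − S) − 1.42·P_X = 10127 − 1.42 × 1343 = 8220 kg O₂/d.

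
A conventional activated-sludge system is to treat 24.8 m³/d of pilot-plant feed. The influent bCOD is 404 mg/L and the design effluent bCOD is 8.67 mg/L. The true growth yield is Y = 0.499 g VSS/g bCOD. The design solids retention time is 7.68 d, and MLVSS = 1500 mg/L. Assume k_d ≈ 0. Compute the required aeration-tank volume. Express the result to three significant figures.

V ≈ 25.0 m³

With k_d = 0 the design equation reduces to V = Y Q (S₀−S) θ_c / X = 0.499 × 24.8 × (404 − 8.67) × 7.68 / 1500 = 25.05 m³.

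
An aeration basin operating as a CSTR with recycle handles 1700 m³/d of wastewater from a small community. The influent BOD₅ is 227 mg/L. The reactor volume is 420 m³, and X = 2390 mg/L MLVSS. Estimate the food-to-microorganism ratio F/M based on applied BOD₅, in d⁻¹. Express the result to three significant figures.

F/M ≈ 0.384 d⁻¹

F/M = Q·S₀ / (V·X) = 1700 × 227 / (420.0 × 2390) = 0.3844 g BOD₅·(g VSS·d)⁻¹.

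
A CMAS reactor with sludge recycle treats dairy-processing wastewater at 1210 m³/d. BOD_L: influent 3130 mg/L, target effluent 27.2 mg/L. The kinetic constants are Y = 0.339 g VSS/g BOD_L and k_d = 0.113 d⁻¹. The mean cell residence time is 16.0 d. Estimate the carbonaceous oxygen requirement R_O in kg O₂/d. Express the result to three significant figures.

R_O ≈ 3110 kg O₂/d

Observed yield with endogenous decay: Y_obs = Y / (1 + k_d·θ_c) = 0.339 / (1 + 0.113 × 16.0) = 0.339 / 2.808 = 0.1207 g VSS/g BOD_L.
ΔS = 3130 − 27.2 = 3103 mg/L, so the substrate removal rate is 1210 × 3103/1000 = 3754 kg BOD_L/d.
Net sludge production P_X = 0.1207 × 3754 = 453.3 kg VSS/d.
R_O = Q·ΔS − 1.42 P_X = 3754 − 643.6 = 3111 kg O₂/d.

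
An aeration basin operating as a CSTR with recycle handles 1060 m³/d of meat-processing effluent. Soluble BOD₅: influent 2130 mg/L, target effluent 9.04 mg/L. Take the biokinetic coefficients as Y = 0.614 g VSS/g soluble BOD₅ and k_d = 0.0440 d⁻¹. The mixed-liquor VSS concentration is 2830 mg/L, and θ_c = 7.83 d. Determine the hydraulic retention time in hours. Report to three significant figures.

τ ≈ 64.3 h

Steady-state biomass mass balance: V·X·(1 + k_d·θ_c) = Y·Q·(S₀ − S)·θ_c, so V = 0.614 × 1060 × (2130 − 9.04) × 7.83 / [2830 × (1 + 0.0440 × 7.83)] = 1.08×10^7 / 3805 = 2841 m³.
HRT = V/Q = 2841 m³ / 1060 m³·d⁻¹ = 2.680 d × 24 = 64.32 h.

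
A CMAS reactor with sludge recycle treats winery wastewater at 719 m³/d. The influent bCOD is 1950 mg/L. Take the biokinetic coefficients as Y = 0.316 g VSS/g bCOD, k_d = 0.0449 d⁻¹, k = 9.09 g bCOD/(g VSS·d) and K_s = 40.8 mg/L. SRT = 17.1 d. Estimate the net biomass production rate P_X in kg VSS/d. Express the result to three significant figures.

For a completely mixed reactor with recycle the Lawrence–McCarty relation gives S = K_s·(1 + k_d·θ_c) / [θ_c·(Y·k − k_d) − 1] = 40.8 × (1 + 0.0449 × 17.1) / [17.1 × (0.316 × 9.09 − 0.0449) − 1] = 72.13 / 47.35 = 1.523 mg/L.
Observed yield with endogenous decay: Y_obs = Y / (1 + k_d·θ_c) = 0.316 / (1 + 0.0449 × 17.1) = 0.316 / 1.768 = 0.1788 g VSS/g bCOD.
Q·(S₀ − S) = 719 × (1950 − 1.52) × 10⁻³ = 1401 kg/d removed.
P_X = Y_obs · Q(S₀ − S) = 0.1788 × 1401 = 250.4 kg VSS/d.

P_X ≈ 250 kg VSS/d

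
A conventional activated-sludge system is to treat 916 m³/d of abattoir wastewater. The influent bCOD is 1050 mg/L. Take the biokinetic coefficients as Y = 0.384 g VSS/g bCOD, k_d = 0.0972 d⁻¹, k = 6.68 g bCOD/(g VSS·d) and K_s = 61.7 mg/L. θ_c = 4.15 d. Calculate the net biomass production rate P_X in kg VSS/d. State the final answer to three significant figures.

From the Monod/SRT balance for a CMAS, S = K_s·(1+k_d θ_c)/[θ_c·(Y k − k_d) − 1] = 61.7 × (1 + 0.0972 × 4.15) / [4.15 × (0.384 × 6.68 − 0.0972) − 1] = 86.59 / 9.242 = 9.369 mg/L.
Observed yield with endogenous decay: Y_obs = Y / (1 + k_d·θ_c) = 0.384 / (1 + 0.0972 × 4.15) = 0.384 / 1.403 = 0.2736 g VSS/g bCOD.
Mass of bCOD removed per day: Q(S₀ − S) = 916 × 1041 g/m³ = 953.2 kg/d.
Net biomass production P_X = Y_obs × Q·(S₀ − S) = 0.2736 × 953.2 = 260.8 kg VSS/d.

P_X ≈ 261 kg VSS/d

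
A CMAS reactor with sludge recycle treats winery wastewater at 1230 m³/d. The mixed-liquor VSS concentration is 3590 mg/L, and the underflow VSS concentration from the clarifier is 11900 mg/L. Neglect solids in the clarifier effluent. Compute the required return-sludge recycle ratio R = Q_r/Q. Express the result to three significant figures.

R ≈ 0.432

Mass balance around the secondary clarifier (neglecting effluent solids): R = X / (X_r − X) = 3590 / (11900 − 3590) = 0.4320.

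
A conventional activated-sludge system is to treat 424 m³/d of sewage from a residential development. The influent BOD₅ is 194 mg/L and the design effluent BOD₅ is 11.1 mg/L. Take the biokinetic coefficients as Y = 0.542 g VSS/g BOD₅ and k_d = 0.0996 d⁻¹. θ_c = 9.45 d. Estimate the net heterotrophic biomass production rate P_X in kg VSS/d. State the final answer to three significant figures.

P_X ≈ 21.7 kg VSS/d

Y_obs = Y / (1 + k_d θ_c) = 0.542 / (1 + 0.0996 × 9.45) = 0.542 / 1.941 = 0.2792.
Substrate removed = Q·(S₀ − S) = 424 m³/d × (194 − 11.1) g/m³ = 7.75×10^4 g/d = 77.55 kg/d.
So the net sludge growth is P_X = 0.2792 × 77.55 = 21.65 kg VSS/d.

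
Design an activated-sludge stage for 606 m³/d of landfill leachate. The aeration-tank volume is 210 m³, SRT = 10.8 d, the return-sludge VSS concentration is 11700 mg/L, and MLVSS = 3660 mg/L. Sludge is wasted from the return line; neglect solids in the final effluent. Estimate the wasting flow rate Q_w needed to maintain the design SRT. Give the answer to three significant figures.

Q_w = (V·X)/(θ_c X_r) = 210.0 × 3660 / (10.8 × 11700) = 6.083 m³/d.

Q_w ≈ 6.08 m³/d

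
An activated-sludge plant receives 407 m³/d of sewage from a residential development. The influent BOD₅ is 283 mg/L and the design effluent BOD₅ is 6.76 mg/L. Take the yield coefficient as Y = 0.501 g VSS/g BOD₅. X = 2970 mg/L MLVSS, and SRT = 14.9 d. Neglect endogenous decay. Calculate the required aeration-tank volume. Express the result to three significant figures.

V·X = Y·Q·ΔS·θ_c gives V = 0.501 × 407 × (283 − 6.76) × 14.9 / 2970 = 282.6 m³.

V ≈ 283 m³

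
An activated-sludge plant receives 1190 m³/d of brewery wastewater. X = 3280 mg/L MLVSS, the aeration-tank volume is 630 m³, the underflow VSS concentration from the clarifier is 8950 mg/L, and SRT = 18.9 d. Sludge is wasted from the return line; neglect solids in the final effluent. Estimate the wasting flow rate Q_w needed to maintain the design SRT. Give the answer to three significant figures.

θ_c = V·X/(Q_w·X_r) when wasting from the recycle, so Q_w = V·X/(θ_c·X_r) = 630.0 × 3280 / (18.9 × 8950) = 12.22 m³/d.

Q_w ≈ 12.2 m³/d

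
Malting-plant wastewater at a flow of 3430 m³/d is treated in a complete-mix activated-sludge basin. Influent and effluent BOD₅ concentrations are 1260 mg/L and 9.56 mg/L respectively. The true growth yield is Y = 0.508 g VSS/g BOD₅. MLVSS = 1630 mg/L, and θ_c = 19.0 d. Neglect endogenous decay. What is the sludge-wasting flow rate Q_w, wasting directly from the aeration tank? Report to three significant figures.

Q_w ≈ 1340 m³/d

With k_d = 0 the design equation reduces to V = Y Q (S₀−S) θ_c / X = 0.508 × 3430 × (1260 − 9.56) × 19.0 / 1630 = 25397 m³.
Wasting from the aeration tank: Q_w = V / θ_c = 25397 / 19.0 = 1337 m³/d.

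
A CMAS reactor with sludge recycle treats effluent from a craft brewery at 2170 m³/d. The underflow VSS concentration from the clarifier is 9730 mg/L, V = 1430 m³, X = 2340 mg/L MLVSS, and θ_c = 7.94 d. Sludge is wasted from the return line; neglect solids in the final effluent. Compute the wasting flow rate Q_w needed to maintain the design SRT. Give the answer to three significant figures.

Q_w ≈ 43.3 m³/d

Q_w = (V·X)/(θ_c X_r) = 1430 × 2340 / (7.94 × 9730) = 43.31 m³/d.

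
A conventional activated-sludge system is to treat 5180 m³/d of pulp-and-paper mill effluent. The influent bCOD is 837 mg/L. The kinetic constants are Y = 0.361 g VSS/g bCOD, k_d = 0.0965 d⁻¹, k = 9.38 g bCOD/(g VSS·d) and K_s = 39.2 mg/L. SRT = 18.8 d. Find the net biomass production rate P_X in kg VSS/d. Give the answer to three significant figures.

P_X ≈ 555 kg VSS/d

For a completely mixed reactor with recycle the Lawrence–McCarty relation gives S = K_s·(1 + k_d·θ_c) / [θ_c·(Y·k − k_d) − 1] = 39.2 × (1 + 0.0965 × 18.8) / [18.8 × (0.361 × 9.38 − 0.0965) − 1] = 110.3 / 60.85 = 1.813 mg/L.
Observed yield with endogenous decay: Y_obs = Y / (1 + k_d·θ_c) = 0.361 / (1 + 0.0965 × 18.8) = 0.361 / 2.814 = 0.1283 g VSS/g bCOD.
ΔS = 837 − 1.81 = 835.2 mg/L, so the substrate removal rate is 5180 × 835.2/1000 = 4326 kg bCOD/d.
So the net sludge growth is P_X = 0.1283 × 4326 = 555.0 kg VSS/d.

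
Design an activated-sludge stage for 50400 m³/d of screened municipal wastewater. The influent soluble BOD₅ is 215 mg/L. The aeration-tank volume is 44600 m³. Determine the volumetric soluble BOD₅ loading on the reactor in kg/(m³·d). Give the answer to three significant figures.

Applied soluble BOD₅ load per unit volume = Q·S₀/V = (50400 × 215/1000)/44600 = 0.2430 kg soluble BOD₅·m⁻³·d⁻¹.

L_v ≈ 0.243 kg soluble BOD₅/(m³·d)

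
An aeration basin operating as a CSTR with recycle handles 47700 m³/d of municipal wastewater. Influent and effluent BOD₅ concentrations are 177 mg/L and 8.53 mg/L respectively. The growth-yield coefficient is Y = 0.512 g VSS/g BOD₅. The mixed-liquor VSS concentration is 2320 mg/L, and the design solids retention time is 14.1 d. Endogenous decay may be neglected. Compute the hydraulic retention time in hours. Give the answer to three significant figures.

Biomass mass balance (decay neglected): V·X = Y·Q·(S₀ − S)·θ_c, so V = 0.512 × 47700 × (177 − 8.53) × 14.1 / 2320 = 25006 m³.
Hydraulic retention time τ = V/Q = 25006 / 47700 = 0.5242 d = 12.58 h.

τ ≈ 12.6 h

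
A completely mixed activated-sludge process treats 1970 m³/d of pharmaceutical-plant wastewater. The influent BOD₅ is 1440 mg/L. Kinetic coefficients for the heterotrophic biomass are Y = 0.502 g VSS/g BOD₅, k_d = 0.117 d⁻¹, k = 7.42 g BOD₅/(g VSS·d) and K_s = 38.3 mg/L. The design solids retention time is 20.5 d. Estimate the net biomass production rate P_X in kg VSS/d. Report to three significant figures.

P_X ≈ 419 kg VSS/d

From the Monod/SRT balance for a CMAS, S = K_s·(1+k_d θ_c)/[θ_c·(Y k − k_d) − 1] = 38.3 × (1 + 0.117 × 20.5) / [20.5 × (0.502 × 7.42 − 0.117) − 1] = 130.2 / 72.96 = 1.784 mg/L.
Observed yield with endogenous decay: Y_obs = Y / (1 + k_d·θ_c) = 0.502 / (1 + 0.117 × 20.5) = 0.502 / 3.399 = 0.1477 g VSS/g BOD₅.
Substrate removed = Q·(S₀ − S) = 1970 m³/d × (1440 − 1.78) g/m³ = 2.83×10^6 g/d = 2833 kg/d.
Biomass produced: P_X = Y_obs·Q·ΔS = 0.1477 × 2833 ≈ 418.5 kg VSS/d.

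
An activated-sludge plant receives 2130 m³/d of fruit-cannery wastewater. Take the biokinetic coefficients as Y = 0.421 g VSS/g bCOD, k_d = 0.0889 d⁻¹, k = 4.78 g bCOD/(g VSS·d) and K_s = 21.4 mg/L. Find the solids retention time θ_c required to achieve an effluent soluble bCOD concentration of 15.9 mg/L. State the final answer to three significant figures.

θ_c ≈ 1.30 d

At the target effluent, Y k S/(K_s+S) = 0.421×4.78×15.9/37.30 = 0.8578 d⁻¹.
θ_c = 1/(μ − k_d) = 1/(0.8578 − 0.0889) = 1/0.7689 = 1.301 d.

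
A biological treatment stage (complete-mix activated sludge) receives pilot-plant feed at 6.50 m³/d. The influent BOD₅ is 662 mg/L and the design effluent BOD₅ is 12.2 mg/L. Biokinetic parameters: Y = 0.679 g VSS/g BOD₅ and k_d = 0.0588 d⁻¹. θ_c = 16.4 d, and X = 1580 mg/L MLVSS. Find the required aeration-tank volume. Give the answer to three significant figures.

V ≈ 15.2 m³

Rearranging the biomass balance for a CMAS with decay, V = Y·Q·ΔS·θ_c / [X·(1+k_d θ_c)] = 0.679 × 6.50 × (662 − 12.2) × 16.4 / [1580 × (1 + 0.0588 × 16.4)] = 4.7×10^4 / 3104 = 15.15 m³.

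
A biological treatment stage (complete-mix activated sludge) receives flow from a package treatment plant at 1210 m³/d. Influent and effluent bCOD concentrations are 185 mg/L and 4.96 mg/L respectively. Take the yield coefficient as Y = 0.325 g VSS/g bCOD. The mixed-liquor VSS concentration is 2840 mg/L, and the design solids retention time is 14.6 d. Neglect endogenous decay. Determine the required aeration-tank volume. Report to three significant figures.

Biomass mass balance (decay neglected): V·X = Y·Q·(S₀ − S)·θ_c, so V = 0.325 × 1210 × (185 − 4.96) × 14.6 / 2840 = 364.0 m³.

V ≈ 364 m³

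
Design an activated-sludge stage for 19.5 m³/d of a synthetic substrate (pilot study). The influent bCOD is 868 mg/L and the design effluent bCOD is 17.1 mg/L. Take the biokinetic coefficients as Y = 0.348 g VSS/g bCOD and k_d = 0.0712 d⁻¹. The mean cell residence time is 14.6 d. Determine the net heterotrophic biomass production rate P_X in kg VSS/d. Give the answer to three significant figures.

P_X ≈ 2.83 kg VSS/d

Correct the yield for decay: Y_obs = Y/(1 + k_d θ_c) = 0.348 / (1 + 0.0712 × 14.6) = 0.348 / 2.040 = 0.1706.
ΔS = 868 − 17.1 = 850.9 mg/L, so the substrate removal rate is 19.5 × 850.9/1000 = 16.59 kg bCOD/d.
P_X = Y_obs · Q(S₀ − S) = 0.1706 × 16.59 = 2.831 kg VSS/d.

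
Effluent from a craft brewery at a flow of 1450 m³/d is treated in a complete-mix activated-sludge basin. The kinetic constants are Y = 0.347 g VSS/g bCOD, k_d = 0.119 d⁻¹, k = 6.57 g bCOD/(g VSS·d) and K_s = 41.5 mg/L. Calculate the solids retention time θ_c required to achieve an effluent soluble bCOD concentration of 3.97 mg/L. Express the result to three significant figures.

At the target effluent, Y k S/(K_s+S) = 0.347×6.57×3.97/45.47 = 0.1990 d⁻¹.
1/θ_c = 0.1990 − 0.119 = 0.08005 d⁻¹, so θ_c = 12.49 d.

θ_c ≈ 12.5 d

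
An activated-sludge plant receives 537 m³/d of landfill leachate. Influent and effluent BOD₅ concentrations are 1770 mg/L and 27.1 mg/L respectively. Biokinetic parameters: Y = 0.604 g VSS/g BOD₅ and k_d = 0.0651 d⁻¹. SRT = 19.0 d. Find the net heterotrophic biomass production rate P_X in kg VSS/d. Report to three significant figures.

P_X ≈ 253 kg VSS/d

The observed yield is Y_obs = Y/(1 + k_d·θ_c) = 0.604 / (1 + 0.0651 × 19.0) = 0.604 / 2.237 = 0.2700 g VSS per g BOD₅ removed.
Substrate removed = Q·(S₀ − S) = 537 m³/d × (1770 − 27.1) g/m³ = 9.36×10^5 g/d = 935.9 kg/d.
Biomass produced: P_X = Y_obs·Q·ΔS = 0.2700 × 935.9 ≈ 252.7 kg VSS/d.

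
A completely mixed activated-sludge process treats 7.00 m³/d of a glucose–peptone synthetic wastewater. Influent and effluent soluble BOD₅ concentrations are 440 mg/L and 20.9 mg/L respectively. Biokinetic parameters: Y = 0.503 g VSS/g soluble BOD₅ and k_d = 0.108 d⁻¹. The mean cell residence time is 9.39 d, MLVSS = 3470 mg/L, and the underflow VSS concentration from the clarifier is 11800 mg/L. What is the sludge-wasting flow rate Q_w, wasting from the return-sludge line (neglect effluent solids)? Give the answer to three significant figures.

Steady-state biomass mass balance: V·X·(1 + k_d·θ_c) = Y·Q·(S₀ − S)·θ_c, so V = 0.503 × 7.00 × (440 − 20.9) × 9.39 / [3470 × (1 + 0.108 × 9.39)] = 1.39×10^4 / 6989 = 1.983 m³.
Q_w = (V·X)/(θ_c X_r) = 1.983 × 3470 / (9.39 × 11800) = 0.06209 m³/d.

Q_w ≈ 0.0621 m³/d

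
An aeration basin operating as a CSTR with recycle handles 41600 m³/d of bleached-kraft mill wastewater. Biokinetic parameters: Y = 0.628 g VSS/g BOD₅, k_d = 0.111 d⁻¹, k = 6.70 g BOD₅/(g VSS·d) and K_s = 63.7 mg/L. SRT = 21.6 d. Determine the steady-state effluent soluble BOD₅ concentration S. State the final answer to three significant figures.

S ≈ 2.47 mg/L

From the Monod/SRT balance for a CMAS, S = K_s·(1+k_d θ_c)/[θ_c·(Y k − k_d) − 1] = 63.7 × (1 + 0.111 × 21.6) / [21.6 × (0.628 × 6.70 − 0.111) − 1] = 216.4 / 87.49 = 2.474 mg/L.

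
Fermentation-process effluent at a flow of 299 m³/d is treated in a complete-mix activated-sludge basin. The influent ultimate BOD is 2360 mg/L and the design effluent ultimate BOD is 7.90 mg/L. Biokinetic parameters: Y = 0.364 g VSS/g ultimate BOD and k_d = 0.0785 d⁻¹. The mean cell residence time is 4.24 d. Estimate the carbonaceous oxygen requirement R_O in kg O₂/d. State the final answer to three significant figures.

R_O ≈ 431 kg O₂/d

Observed yield with endogenous decay: Y_obs = Y / (1 + k_d·θ_c) = 0.364 / (1 + 0.0785 × 4.24) = 0.364 / 1.333 = 0.2731 g VSS/g ultimate BOD.
ΔS = 2360 − 7.90 = 2352 mg/L, so the substrate removal rate is 299 × 2352/1000 = 703.3 kg ultimate BOD/d.
Net sludge production P_X = 0.2731 × 703.3 = 192.1 kg VSS/d.
R_O = Q·ΔS − 1.42 P_X = 703.3 − 272.7 = 430.5 kg O₂/d.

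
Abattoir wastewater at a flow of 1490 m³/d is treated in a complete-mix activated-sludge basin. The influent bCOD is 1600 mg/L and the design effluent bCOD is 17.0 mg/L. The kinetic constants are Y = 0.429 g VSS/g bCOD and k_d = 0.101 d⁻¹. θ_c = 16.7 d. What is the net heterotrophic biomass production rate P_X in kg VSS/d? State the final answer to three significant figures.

The observed yield is Y_obs = Y/(1 + k_d·θ_c) = 0.429 / (1 + 0.101 × 16.7) = 0.429 / 2.687 = 0.1597 g VSS per g bCOD removed.
Mass of bCOD removed per day: Q(S₀ − S) = 1490 × 1583 g/m³ = 2359 kg/d.
Net biomass production P_X = Y_obs × Q·(S₀ − S) = 0.1597 × 2359 = 376.6 kg VSS/d.

P_X ≈ 377 kg VSS/d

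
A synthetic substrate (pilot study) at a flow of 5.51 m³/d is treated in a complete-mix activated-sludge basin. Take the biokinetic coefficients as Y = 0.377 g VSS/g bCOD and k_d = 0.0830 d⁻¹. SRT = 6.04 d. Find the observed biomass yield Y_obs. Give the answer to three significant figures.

Y_obs ≈ 0.251 g VSS/g bCOD

Y_obs = Y / (1 + k_d θ_c) = 0.377 / (1 + 0.0830 × 6.04) = 0.377 / 1.501 = 0.2511.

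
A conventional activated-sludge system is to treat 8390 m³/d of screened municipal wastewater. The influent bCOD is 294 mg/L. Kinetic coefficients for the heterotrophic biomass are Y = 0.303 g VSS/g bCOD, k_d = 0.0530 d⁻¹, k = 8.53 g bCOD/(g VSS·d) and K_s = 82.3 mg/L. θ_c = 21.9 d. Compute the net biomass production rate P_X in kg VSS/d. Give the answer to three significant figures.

For a completely mixed reactor with recycle the Lawrence–McCarty relation gives S = K_s·(1 + k_d·θ_c) / [θ_c·(Y·k − k_d) − 1] = 82.3 × (1 + 0.0530 × 21.9) / [21.9 × (0.303 × 8.53 − 0.0530) − 1] = 177.8 / 54.44 = 3.266 mg/L.
Correct the yield for decay: Y_obs = Y/(1 + k_d θ_c) = 0.303 / (1 + 0.0530 × 21.9) = 0.303 / 2.161 = 0.1402.
Substrate removed = Q·(S₀ − S) = 8390 m³/d × (294 − 3.27) g/m³ = 2.44×10^6 g/d = 2439 kg/d.
So the net sludge growth is P_X = 0.1402 × 2439 = 342.1 kg VSS/d.

P_X ≈ 342 kg VSS/d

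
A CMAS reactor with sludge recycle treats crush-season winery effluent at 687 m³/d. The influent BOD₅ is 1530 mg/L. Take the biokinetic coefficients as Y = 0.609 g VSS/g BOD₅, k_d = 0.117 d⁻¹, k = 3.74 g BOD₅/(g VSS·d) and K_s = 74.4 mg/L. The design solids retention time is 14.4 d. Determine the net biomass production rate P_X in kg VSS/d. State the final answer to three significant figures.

From the Monod/SRT balance for a CMAS, S = K_s·(1+k_d θ_c)/[θ_c·(Y k − k_d) − 1] = 74.4 × (1 + 0.117 × 14.4) / [14.4 × (0.609 × 3.74 − 0.117) − 1] = 199.7 / 30.11 = 6.633 mg/L.
Y_obs = Y / (1 + k_d θ_c) = 0.609 / (1 + 0.117 × 14.4) = 0.609 / 2.685 = 0.2268.
ΔS = 1530 − 6.63 = 1523 mg/L, so the substrate removal rate is 687 × 1523/1000 = 1047 kg BOD₅/d.
Biomass produced: P_X = Y_obs·Q·ΔS = 0.2268 × 1047 ≈ 237.4 kg VSS/d.

P_X ≈ 237 kg VSS/d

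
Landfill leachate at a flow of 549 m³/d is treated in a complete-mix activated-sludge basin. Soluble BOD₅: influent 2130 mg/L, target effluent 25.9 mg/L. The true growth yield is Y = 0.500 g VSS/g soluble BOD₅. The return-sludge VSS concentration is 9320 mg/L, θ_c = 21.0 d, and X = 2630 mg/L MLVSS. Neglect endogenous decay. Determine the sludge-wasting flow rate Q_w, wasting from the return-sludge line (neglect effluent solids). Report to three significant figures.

V·X = Y·Q·ΔS·θ_c gives V = 0.500 × 549 × (2130 − 25.9) × 21.0 / 2630 = 4612 m³.
θ_c = V·X/(Q_w·X_r) when wasting from the recycle, so Q_w = V·X/(θ_c·X_r) = 4612 × 2630 / (21.0 × 9320) = 61.97 m³/d.

Q_w ≈ 62.0 m³/d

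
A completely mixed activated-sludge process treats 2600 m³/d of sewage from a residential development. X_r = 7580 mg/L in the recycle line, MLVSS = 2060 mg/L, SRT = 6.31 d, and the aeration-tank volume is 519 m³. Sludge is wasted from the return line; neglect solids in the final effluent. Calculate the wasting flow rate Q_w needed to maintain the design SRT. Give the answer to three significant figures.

Q_w = (V·X)/(θ_c X_r) = 519.0 × 2060 / (6.31 × 7580) = 22.35 m³/d.

Q_w ≈ 22.4 m³/d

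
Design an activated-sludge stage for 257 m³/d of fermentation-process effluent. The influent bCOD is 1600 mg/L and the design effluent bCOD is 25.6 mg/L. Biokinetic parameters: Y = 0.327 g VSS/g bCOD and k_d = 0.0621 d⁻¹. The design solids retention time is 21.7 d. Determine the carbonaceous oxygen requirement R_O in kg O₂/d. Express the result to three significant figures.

R_O ≈ 325 kg O₂/d

Observed yield with endogenous decay: Y_obs = Y / (1 + k_d·θ_c) = 0.327 / (1 + 0.0621 × 21.7) = 0.327 / 2.348 = 0.1393 g VSS/g bCOD.
Mass of bCOD removed per day: Q(S₀ − S) = 257 × 1574 g/m³ = 404.6 kg/d.
Net sludge production P_X = 0.1393 × 404.6 = 56.36 kg VSS/d.
Carbonaceous O₂ demand = substrate oxidised − cell-mass equivalent = 404.6 − 1.42 × 56.36 = 324.6 kg O₂/d.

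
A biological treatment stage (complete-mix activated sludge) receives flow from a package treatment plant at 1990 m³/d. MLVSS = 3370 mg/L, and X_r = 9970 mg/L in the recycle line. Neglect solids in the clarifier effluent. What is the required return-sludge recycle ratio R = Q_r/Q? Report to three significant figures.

R = Q_r/Q = X/(X_r − X) = 3370 / (9970 − 3370) = 0.5106.

R ≈ 0.511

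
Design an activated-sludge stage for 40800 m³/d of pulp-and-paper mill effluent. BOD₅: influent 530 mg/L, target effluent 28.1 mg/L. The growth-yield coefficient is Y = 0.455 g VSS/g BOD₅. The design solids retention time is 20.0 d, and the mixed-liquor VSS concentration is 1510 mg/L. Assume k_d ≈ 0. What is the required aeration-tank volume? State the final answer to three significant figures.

Biomass mass balance (decay neglected): V·X = Y·Q·(S₀ − S)·θ_c, so V = 0.455 × 40800 × (530 − 28.1) × 20.0 / 1510 = 123408 m³.

V ≈ 123000 m³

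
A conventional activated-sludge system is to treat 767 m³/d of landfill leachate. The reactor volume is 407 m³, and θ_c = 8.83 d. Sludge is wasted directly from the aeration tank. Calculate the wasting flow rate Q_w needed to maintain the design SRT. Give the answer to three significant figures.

Wasting from the aeration tank: Q_w = V / θ_c = 407.0 / 8.83 = 46.09 m³/d.

Q_w ≈ 46.1 m³/d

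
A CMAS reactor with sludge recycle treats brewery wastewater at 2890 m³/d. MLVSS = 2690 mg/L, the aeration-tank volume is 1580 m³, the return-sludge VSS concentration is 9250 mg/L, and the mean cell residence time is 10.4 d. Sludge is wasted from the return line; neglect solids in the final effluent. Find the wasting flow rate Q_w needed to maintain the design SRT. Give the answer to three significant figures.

Q_w ≈ 44.2 m³/d

Q_w = (V·X)/(θ_c X_r) = 1580 × 2690 / (10.4 × 9250) = 44.18 m³/d.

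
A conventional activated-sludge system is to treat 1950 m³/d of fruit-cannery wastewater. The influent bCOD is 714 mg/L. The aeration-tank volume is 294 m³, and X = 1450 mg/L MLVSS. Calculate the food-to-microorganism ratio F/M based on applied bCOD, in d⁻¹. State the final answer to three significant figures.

Food-to-microorganism ratio F/M = Q S₀ / (V X) = 1950 × 714 / (294.0 × 1450) = 3.266 d⁻¹.

F/M ≈ 3.27 d⁻¹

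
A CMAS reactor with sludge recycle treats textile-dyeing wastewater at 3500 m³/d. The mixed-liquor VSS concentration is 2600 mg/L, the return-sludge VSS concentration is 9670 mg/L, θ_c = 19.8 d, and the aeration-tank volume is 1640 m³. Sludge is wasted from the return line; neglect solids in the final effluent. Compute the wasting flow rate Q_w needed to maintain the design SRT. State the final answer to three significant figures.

Q_w ≈ 22.3 m³/d

θ_c = V·X/(Q_w·X_r) when wasting from the recycle, so Q_w = V·X/(θ_c·X_r) = 1640 × 2600 / (19.8 × 9670) = 22.27 m³/d.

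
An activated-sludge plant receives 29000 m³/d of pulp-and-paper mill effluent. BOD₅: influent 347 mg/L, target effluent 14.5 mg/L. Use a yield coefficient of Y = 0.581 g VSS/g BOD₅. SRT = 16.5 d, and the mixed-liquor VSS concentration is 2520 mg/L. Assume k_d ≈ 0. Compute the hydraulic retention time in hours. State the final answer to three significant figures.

τ ≈ 30.4 h

V·X = Y·Q·ΔS·θ_c gives V = 0.581 × 29000 × (347 − 14.5) × 16.5 / 2520 = 36682 m³.
HRT = V/Q = 36682 m³ / 29000 m³·d⁻¹ = 1.265 d × 24 = 30.36 h.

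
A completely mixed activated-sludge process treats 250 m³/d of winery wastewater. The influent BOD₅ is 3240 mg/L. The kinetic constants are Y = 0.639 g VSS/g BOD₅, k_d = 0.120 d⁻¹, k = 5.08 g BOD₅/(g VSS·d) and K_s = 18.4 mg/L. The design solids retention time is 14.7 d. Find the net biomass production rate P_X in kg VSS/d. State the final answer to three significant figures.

P_X ≈ 187 kg VSS/d

From the Monod/SRT balance for a CMAS, S = K_s·(1+k_d θ_c)/[θ_c·(Y k − k_d) − 1] = 18.4 × (1 + 0.120 × 14.7) / [14.7 × (0.639 × 5.08 − 0.120) − 1] = 50.86 / 44.95 = 1.131 mg/L.
Observed yield with endogenous decay: Y_obs = Y / (1 + k_d·θ_c) = 0.639 / (1 + 0.120 × 14.7) = 0.639 / 2.764 = 0.2312 g VSS/g BOD₅.
ΔS = 3240 − 1.13 = 3239 mg/L, so the substrate removal rate is 250 × 3239/1000 = 809.7 kg BOD₅/d.
Net biomass production P_X = Y_obs × Q·(S₀ − S) = 0.2312 × 809.7 = 187.2 kg VSS/d.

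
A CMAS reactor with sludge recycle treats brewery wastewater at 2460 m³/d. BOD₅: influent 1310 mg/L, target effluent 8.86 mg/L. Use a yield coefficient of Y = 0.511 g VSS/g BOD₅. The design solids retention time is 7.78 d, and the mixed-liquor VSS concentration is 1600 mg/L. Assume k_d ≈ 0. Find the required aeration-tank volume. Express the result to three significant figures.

V ≈ 7950 m³

V·X = Y·Q·ΔS·θ_c gives V = 0.511 × 2460 × (1310 − 8.86) × 7.78 / 1600 = 7953 m³.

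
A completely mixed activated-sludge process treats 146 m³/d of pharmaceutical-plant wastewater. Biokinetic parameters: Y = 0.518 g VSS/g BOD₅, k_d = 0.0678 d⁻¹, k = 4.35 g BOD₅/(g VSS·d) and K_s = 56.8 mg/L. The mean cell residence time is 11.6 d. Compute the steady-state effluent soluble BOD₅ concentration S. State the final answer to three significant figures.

Effluent substrate depends only on kinetics and SRT: S = K_s(1 + k_d θ_c) / [θ_c(Yk − k_d) − 1] = 56.8 × (1 + 0.0678 × 11.6) / [11.6 × (0.518 × 4.35 − 0.0678) − 1] = 101.5 / 24.35 = 4.167 mg/L.

S ≈ 4.17 mg/L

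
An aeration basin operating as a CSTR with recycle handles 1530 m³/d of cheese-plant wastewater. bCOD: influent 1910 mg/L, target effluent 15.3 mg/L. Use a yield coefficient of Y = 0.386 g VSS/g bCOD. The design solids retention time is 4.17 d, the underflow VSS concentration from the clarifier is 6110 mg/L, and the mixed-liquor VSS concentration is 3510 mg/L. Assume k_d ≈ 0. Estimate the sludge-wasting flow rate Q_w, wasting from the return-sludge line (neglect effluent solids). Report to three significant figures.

V·X = Y·Q·ΔS·θ_c gives V = 0.386 × 1530 × (1910 − 15.3) × 4.17 / 3510 = 1329 m³.
Wasting from the return line (neglecting effluent solids): Q_w = V·X / (θ_c·X_r) = 1329 × 3510 / (4.17 × 6110) = 183.1 m³/d.

Q_w ≈ 183 m³/d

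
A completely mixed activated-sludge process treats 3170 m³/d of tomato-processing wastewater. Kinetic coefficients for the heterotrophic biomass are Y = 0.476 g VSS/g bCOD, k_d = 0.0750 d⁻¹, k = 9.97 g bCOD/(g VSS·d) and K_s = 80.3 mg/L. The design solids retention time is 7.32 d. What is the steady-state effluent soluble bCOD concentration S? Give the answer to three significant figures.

For a completely mixed reactor with recycle the Lawrence–McCarty relation gives S = K_s·(1 + k_d·θ_c) / [θ_c·(Y·k − k_d) − 1] = 80.3 × (1 + 0.0750 × 7.32) / [7.32 × (0.476 × 9.97 − 0.0750) − 1] = 124.4 / 33.19 = 3.748 mg/L.

S ≈ 3.75 mg/L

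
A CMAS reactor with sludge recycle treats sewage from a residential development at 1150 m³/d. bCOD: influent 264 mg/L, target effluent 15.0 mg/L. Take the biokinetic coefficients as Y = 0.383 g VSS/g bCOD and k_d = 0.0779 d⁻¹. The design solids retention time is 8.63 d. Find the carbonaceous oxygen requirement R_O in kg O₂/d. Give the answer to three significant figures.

The observed yield is Y_obs = Y/(1 + k_d·θ_c) = 0.383 / (1 + 0.0779 × 8.63) = 0.383 / 1.672 = 0.2290 g VSS per g bCOD removed.
ΔS = 264 − 15.0 = 249.0 mg/L, so the substrate removal rate is 1150 × 249.0/1000 = 286.4 kg bCOD/d.
P_X = Y_obs·Q·(S₀ − S) = 0.2290 × 286.4 = 65.58 kg VSS/d.
R_O = Q·ΔS − 1.42 P_X = 286.4 − 93.13 = 193.2 kg O₂/d.

R_O ≈ 193 kg O₂/d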